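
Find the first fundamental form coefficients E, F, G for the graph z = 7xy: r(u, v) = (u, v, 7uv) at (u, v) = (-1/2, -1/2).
E = 53/4;  F = 49/4;  G = 53/4

Partials: r_u = (1, 0, 7*v), r_v = (0, 1, 7*u). As functions of (u, v):
  E = r_u · r_u = 49*v^2 + 1,
  F = r_u · r_v = 49*u*v,
  G = r_v · r_v = 49*u^2 + 1.
Evaluating at (u, v) = (-1/2, -1/2): E = 53/4, F = 49/4, G = 53/4.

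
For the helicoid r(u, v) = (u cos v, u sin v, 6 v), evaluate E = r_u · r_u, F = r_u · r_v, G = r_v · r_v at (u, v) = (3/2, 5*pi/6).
E = 1;  F = 0;  G = 153/4

Partials: r_u = (cos(v), sin(v), 0), r_v = (-u*sin(v), u*cos(v), 6). As functions of (u, v):
  E = r_u · r_u = 1,
  F = r_u · r_v = 0,
  G = r_v · r_v = u^2 + 36.
Evaluating at (u, v) = (3/2, 5*pi/6): E = 1, F = 0, G = 153/4.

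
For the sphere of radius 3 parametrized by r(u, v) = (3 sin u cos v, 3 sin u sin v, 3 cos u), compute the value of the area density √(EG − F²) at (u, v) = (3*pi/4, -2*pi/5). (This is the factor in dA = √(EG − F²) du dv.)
√(EG − F²)|_{(3*pi/4, -2*pi/5)} = 9*sqrt(2)/2

E = 9, F = 0, G = 9*sin(u)^2, so EG − F² = 81*sin(u)^2. Taking the positive square root: √(EG − F²) = 9*Abs(sin(u)). At (u, v) = (3*pi/4, -2*pi/5): 9*sqrt(2)/2.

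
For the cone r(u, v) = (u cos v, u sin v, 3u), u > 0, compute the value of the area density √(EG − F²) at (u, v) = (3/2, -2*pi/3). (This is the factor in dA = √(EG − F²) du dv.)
√(EG − F²)|_{(3/2, -2*pi/3)} = 3*sqrt(10)/2

E = 10, F = 0, G = u^2, so EG − F² = 10*u^2. Taking the positive square root: √(EG − F²) = sqrt(10)*Abs(u). At (u, v) = (3/2, -2*pi/3): 3*sqrt(10)/2.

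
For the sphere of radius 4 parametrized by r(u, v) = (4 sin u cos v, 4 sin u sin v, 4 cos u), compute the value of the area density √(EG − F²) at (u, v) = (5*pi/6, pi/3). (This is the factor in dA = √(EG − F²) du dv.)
√(EG − F²)|_{(5*pi/6, pi/3)} = 8

E = 16, F = 0, G = 16*sin(u)^2, so EG − F² = 256*sin(u)^2. Taking the positive square root: √(EG − F²) = 16*Abs(sin(u)). At (u, v) = (5*pi/6, pi/3): 8.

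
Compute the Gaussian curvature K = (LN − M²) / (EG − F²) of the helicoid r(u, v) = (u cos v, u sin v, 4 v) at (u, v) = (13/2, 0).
K = -256/54289

Coefficients of the first fundamental form: E = 1, F = 0, G = u^2 + 16.
Coefficients of the second fundamental form: L = 0, M = -4/sqrt(u^2 + 16), N = 0.
Assemble K = (LN − M²)/(EG − F²) = -16/(u^2 + 16)^2. At (u, v) = (13/2, 0): K = -256/54289.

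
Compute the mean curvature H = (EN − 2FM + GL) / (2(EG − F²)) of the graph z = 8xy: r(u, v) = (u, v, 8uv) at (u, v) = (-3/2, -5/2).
H = -384*sqrt(545)/59405

With E = 64*v^2 + 1, F = 64*u*v, G = 64*u^2 + 1, L = 0, M = 8/sqrt(64*u^2 + 64*v^2 + 1), N = 0, assemble
  H = (EN − 2FM + GL) / (2(EG − F²)) = -512*u*v/(64*u^2 + 64*v^2 + 1)^(3/2).
At (u, v) = (-3/2, -5/2): H = -384*sqrt(545)/59405.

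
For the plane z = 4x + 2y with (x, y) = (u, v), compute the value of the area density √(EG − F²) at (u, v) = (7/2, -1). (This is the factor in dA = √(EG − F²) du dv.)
√(EG − F²)|_{(7/2, -1)} = sqrt(21)

E = 17, F = 8, G = 5, so EG − F² = 21. Taking the positive square root: √(EG − F²) = sqrt(21). At (u, v) = (7/2, -1): sqrt(21).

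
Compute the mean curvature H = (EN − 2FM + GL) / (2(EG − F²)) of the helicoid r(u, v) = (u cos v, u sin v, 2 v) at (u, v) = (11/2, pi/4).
H = 0

With E = 1, F = 0, G = u^2 + 4, L = 0, M = -2/sqrt(u^2 + 4), N = 0, assemble
  H = (EN − 2FM + GL) / (2(EG − F²)) = 0.
At (u, v) = (11/2, pi/4): H = 0.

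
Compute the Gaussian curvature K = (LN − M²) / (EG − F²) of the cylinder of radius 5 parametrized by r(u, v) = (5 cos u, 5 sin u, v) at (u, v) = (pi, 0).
K = 0

Coefficients of the first fundamental form: E = 25, F = 0, G = 1.
Coefficients of the second fundamental form: L = -5, M = 0, N = 0.
Assemble K = (LN − M²)/(EG − F²) = 0. At (u, v) = (pi, 0): K = 0.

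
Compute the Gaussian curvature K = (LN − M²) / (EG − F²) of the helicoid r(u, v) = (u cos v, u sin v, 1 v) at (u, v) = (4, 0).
K = -1/289

Coefficients of the first fundamental form: E = 1, F = 0, G = u^2 + 1.
Coefficients of the second fundamental form: L = 0, M = -1/sqrt(u^2 + 1), N = 0.
Assemble K = (LN − M²)/(EG − F²) = -1/(u^2 + 1)^2. At (u, v) = (4, 0): K = -1/289.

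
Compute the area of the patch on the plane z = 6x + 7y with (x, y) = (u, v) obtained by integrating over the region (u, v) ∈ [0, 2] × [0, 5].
Area = 10*sqrt(86)

Area = ∫∫ √(EG − F²) du dv with √(EG − F²) = sqrt(86). Integrating over [0, 2] × [0, 5] gives 10*sqrt(86).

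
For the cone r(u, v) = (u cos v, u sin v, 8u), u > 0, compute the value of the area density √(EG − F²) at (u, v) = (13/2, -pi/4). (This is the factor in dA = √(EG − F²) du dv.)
√(EG − F²)|_{(13/2, -pi/4)} = 13*sqrt(65)/2

E = 65, F = 0, G = u^2, so EG − F² = 65*u^2. Taking the positive square root: √(EG − F²) = sqrt(65)*Abs(u). At (u, v) = (13/2, -pi/4): 13*sqrt(65)/2.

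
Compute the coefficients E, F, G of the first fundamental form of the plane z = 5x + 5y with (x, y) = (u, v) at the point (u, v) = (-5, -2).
E = 26;  F = 25;  G = 26

Partials: r_u = (1, 0, 5), r_v = (0, 1, 5). As functions of (u, v):
  E = r_u · r_u = 26,
  F = r_u · r_v = 25,
  G = r_v · r_v = 26.
Evaluating at (u, v) = (-5, -2): E = 26, F = 25, G = 26.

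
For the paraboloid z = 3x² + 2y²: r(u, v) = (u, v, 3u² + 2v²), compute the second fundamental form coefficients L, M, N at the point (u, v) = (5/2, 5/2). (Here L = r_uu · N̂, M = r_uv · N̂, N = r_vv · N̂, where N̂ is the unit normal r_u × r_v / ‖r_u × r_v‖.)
L = 3*sqrt(326)/163;  M = 0;  N = 2*sqrt(326)/163

Compute the unit normal N̂(u, v) = (-6*u/sqrt(36*u^2 + 16*v^2 + 1), -4*v/sqrt(36*u^2 + 16*v^2 + 1), 1/sqrt(36*u^2 + 16*v^2 + 1)), and the second partials r_uu, r_uv, r_vv. Take dot products:
  L(u, v) = r_uu · N̂ = 6/sqrt(36*u^2 + 16*v^2 + 1),
  M(u, v) = r_uv · N̂ = 0,
  N(u, v) = r_vv · N̂ = 4/sqrt(36*u^2 + 16*v^2 + 1).
Evaluating at (u, v) = (5/2, 5/2):
  L = 3*sqrt(326)/163, M = 0, N = 2*sqrt(326)/163.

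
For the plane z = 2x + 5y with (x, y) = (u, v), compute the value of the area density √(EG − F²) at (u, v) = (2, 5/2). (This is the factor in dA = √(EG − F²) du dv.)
√(EG − F²)|_{(2, 5/2)} = sqrt(30)

E = 5, F = 10, G = 26, so EG − F² = 30. Taking the positive square root: √(EG − F²) = sqrt(30). At (u, v) = (2, 5/2): sqrt(30).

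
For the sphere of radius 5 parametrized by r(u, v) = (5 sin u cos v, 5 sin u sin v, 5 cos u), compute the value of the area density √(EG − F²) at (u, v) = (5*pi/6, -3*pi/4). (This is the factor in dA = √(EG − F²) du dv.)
√(EG − F²)|_{(5*pi/6, -3*pi/4)} = 25/2

E = 25, F = 0, G = 25*sin(u)^2, so EG − F² = 625*sin(u)^2. Taking the positive square root: √(EG − F²) = 25*Abs(sin(u)). At (u, v) = (5*pi/6, -3*pi/4): 25/2.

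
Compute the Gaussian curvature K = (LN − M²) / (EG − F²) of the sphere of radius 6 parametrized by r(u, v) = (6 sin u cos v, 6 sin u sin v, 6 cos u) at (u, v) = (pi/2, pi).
K = 1/36

Coefficients of the first fundamental form: E = 36, F = 0, G = 36*sin(u)^2.
Coefficients of the second fundamental form: L = -6*sin(u)/Abs(sin(u)), M = 0, N = -6*sin(u)^3/Abs(sin(u)).
Assemble K = (LN − M²)/(EG − F²) = 1/36. At (u, v) = (pi/2, pi): K = 1/36.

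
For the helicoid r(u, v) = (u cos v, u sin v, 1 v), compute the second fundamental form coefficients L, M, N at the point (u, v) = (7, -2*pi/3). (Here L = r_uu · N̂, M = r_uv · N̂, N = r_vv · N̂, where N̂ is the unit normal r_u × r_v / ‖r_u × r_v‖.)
L = 0;  M = -sqrt(2)/10;  N = 0

Compute the unit normal N̂(u, v) = (sin(v)/sqrt(u^2 + 1), -cos(v)/sqrt(u^2 + 1), u/sqrt(u^2 + 1)), and the second partials r_uu, r_uv, r_vv. Take dot products:
  L(u, v) = r_uu · N̂ = 0,
  M(u, v) = r_uv · N̂ = -1/sqrt(u^2 + 1),
  N(u, v) = r_vv · N̂ = 0.
Evaluating at (u, v) = (7, -2*pi/3):
  L = 0, M = -sqrt(2)/10, N = 0.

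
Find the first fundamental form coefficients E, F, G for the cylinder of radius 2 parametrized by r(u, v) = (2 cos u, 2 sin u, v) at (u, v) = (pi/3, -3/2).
E = 4;  F = 0;  G = 1

Partials: r_u = (-2*sin(u), 2*cos(u), 0), r_v = (0, 0, 1). As functions of (u, v):
  E = r_u · r_u = 4,
  F = r_u · r_v = 0,
  G = r_v · r_v = 1.
Evaluating at (u, v) = (pi/3, -3/2): E = 4, F = 0, G = 1.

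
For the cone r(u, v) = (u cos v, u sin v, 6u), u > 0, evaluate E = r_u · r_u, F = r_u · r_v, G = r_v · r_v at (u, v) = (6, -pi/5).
E = 37;  F = 0;  G = 36

Partials: r_u = (cos(v), sin(v), 6), r_v = (-u*sin(v), u*cos(v), 0). As functions of (u, v):
  E = r_u · r_u = 37,
  F = r_u · r_v = 0,
  G = r_v · r_v = u^2.
Evaluating at (u, v) = (6, -pi/5): E = 37, F = 0, G = 36.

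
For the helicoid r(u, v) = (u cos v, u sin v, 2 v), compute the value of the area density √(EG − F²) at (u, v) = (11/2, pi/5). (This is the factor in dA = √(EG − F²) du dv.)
√(EG − F²)|_{(11/2, pi/5)} = sqrt(137)/2

E = 1, F = 0, G = u^2 + 4, so EG − F² = u^2 + 4. Taking the positive square root: √(EG − F²) = sqrt(u^2 + 4). At (u, v) = (11/2, pi/5): sqrt(137)/2.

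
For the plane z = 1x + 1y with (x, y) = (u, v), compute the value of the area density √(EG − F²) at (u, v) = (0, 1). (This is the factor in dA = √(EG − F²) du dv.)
√(EG − F²)|_{(0, 1)} = sqrt(3)

E = 2, F = 1, G = 2, so EG − F² = 3. Taking the positive square root: √(EG − F²) = sqrt(3). At (u, v) = (0, 1): sqrt(3).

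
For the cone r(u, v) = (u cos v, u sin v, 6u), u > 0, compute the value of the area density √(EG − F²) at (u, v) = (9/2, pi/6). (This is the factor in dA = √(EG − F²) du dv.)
√(EG − F²)|_{(9/2, pi/6)} = 9*sqrt(37)/2

E = 37, F = 0, G = u^2, so EG − F² = 37*u^2. Taking the positive square root: √(EG − F²) = sqrt(37)*Abs(u). At (u, v) = (9/2, pi/6): 9*sqrt(37)/2.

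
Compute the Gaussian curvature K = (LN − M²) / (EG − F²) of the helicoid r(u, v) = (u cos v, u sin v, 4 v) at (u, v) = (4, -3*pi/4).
K = -1/64

Coefficients of the first fundamental form: E = 1, F = 0, G = u^2 + 16.
Coefficients of the second fundamental form: L = 0, M = -4/sqrt(u^2 + 16), N = 0.
Assemble K = (LN − M²)/(EG − F²) = -16/(u^2 + 16)^2. At (u, v) = (4, -3*pi/4): K = -1/64.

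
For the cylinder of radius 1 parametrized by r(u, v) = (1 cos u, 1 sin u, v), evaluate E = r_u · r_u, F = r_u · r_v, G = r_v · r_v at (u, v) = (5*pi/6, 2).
E = 1;  F = 0;  G = 1

Partials: r_u = (-sin(u), cos(u), 0), r_v = (0, 0, 1). As functions of (u, v):
  E = r_u · r_u = 1,
  F = r_u · r_v = 0,
  G = r_v · r_v = 1.
Evaluating at (u, v) = (5*pi/6, 2): E = 1, F = 0, G = 1.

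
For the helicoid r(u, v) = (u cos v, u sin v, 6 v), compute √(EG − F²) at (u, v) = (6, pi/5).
√(EG − F²)|_{(6, pi/5)} = 6*sqrt(2)

E = 1, F = 0, G = u^2 + 36; EG − F² = u^2 + 36; √(EG − F²) = sqrt(u^2 + 36). At the given point: 6*sqrt(2).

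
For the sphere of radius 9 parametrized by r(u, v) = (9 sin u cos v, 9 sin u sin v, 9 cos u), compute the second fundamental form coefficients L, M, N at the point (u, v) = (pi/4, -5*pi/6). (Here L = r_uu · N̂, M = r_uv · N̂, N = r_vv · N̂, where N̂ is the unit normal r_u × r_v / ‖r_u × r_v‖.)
L = -9;  M = 0;  N = -9/2

Compute the unit normal N̂(u, v) = (sin(u)^2*cos(v)/Abs(sin(u)), sin(u)^2*sin(v)/Abs(sin(u)), sin(2*u)/(2*Abs(sin(u)))), and the second partials r_uu, r_uv, r_vv. Take dot products:
  L(u, v) = r_uu · N̂ = -9*sin(u)/Abs(sin(u)),
  M(u, v) = r_uv · N̂ = 0,
  N(u, v) = r_vv · N̂ = -9*sin(u)^3/Abs(sin(u)).
Evaluating at (u, v) = (pi/4, -5*pi/6):
  L = -9, M = 0, N = -9/2.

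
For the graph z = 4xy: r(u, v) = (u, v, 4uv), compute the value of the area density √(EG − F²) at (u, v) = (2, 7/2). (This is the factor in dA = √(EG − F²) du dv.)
√(EG − F²)|_{(2, 7/2)} = 3*sqrt(29)

E = 16*v^2 + 1, F = 16*u*v, G = 16*u^2 + 1, so EG − F² = 16*u^2 + 16*v^2 + 1. Taking the positive square root: √(EG − F²) = sqrt(16*u^2 + 16*v^2 + 1). At (u, v) = (2, 7/2): 3*sqrt(29).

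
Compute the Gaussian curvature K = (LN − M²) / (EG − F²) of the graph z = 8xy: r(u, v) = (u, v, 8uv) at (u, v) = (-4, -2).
K = -64/1640961

Coefficients of the first fundamental form: E = 64*v^2 + 1, F = 64*u*v, G = 64*u^2 + 1.
Coefficients of the second fundamental form: L = 0, M = 8/sqrt(64*u^2 + 64*v^2 + 1), N = 0.
Assemble K = (LN − M²)/(EG − F²) = -64/(4096*u^4 + 8192*u^2*v^2 + 128*u^2 + 4096*v^4 + 128*v^2 + 1). At (u, v) = (-4, -2): K = -64/1640961.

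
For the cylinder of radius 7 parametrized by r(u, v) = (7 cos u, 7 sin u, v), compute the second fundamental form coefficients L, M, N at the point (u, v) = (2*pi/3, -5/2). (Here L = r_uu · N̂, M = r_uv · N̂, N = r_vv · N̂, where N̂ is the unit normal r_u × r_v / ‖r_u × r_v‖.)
L = -7;  M = 0;  N = 0

Compute the unit normal N̂(u, v) = (cos(u), sin(u), 0), and the second partials r_uu, r_uv, r_vv. Take dot products:
  L(u, v) = r_uu · N̂ = -7,
  M(u, v) = r_uv · N̂ = 0,
  N(u, v) = r_vv · N̂ = 0.
Evaluating at (u, v) = (2*pi/3, -5/2):
  L = -7, M = 0, N = 0.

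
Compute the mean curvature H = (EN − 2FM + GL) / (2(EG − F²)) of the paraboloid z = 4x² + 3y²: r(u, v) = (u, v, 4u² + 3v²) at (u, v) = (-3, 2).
H = 2311*sqrt(721)/519841

With E = 64*u^2 + 1, F = 48*u*v, G = 36*v^2 + 1, L = 8/sqrt(64*u^2 + 36*v^2 + 1), M = 0, N = 6/sqrt(64*u^2 + 36*v^2 + 1), assemble
  H = (EN − 2FM + GL) / (2(EG − F²)) = (192*u^2 + 144*v^2 + 7)/(64*u^2 + 36*v^2 + 1)^(3/2).
At (u, v) = (-3, 2): H = 2311*sqrt(721)/519841.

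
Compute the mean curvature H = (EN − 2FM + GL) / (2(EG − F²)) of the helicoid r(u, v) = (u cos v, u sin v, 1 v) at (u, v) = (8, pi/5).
H = 0

With E = 1, F = 0, G = u^2 + 1, L = 0, M = -1/sqrt(u^2 + 1), N = 0, assemble
  H = (EN − 2FM + GL) / (2(EG − F²)) = 0.
At (u, v) = (8, pi/5): H = 0.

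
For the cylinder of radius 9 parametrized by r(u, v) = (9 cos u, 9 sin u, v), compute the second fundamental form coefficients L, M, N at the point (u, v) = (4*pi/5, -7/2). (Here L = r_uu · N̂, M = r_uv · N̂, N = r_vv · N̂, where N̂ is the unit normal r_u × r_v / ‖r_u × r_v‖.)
L = -9;  M = 0;  N = 0

Compute the unit normal N̂(u, v) = (cos(u), sin(u), 0), and the second partials r_uu, r_uv, r_vv. Take dot products:
  L(u, v) = r_uu · N̂ = -9,
  M(u, v) = r_uv · N̂ = 0,
  N(u, v) = r_vv · N̂ = 0.
Evaluating at (u, v) = (4*pi/5, -7/2):
  L = -9, M = 0, N = 0.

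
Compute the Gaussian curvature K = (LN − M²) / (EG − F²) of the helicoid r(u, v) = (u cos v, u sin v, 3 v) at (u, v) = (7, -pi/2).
K = -9/3364

Coefficients of the first fundamental form: E = 1, F = 0, G = u^2 + 9.
Coefficients of the second fundamental form: L = 0, M = -3/sqrt(u^2 + 9), N = 0.
Assemble K = (LN − M²)/(EG − F²) = -9/(u^2 + 9)^2. At (u, v) = (7, -pi/2): K = -9/3364.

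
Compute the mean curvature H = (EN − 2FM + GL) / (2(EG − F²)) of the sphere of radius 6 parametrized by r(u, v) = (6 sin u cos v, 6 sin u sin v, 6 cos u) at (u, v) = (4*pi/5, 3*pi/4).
H = -1/6

With E = 36, F = 0, G = 36*sin(u)^2, L = -6*sin(u)/Abs(sin(u)), M = 0, N = -6*sin(u)^3/Abs(sin(u)), assemble
  H = (EN − 2FM + GL) / (2(EG − F²)) = -sin(u)/(6*Abs(sin(u))).
At (u, v) = (4*pi/5, 3*pi/4): H = -1/6.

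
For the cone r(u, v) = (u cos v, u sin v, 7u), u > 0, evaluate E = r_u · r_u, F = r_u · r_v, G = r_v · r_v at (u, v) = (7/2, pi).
E = 50;  F = 0;  G = 49/4

Partials: r_u = (cos(v), sin(v), 7), r_v = (-u*sin(v), u*cos(v), 0). As functions of (u, v):
  E = r_u · r_u = 50,
  F = r_u · r_v = 0,
  G = r_v · r_v = u^2.
Evaluating at (u, v) = (7/2, pi): E = 50, F = 0, G = 49/4.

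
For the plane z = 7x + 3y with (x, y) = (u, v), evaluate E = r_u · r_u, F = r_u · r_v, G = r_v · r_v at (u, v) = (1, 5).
E = 50;  F = 21;  G = 10

Partials: r_u = (1, 0, 7), r_v = (0, 1, 3). As functions of (u, v):
  E = r_u · r_u = 50,
  F = r_u · r_v = 21,
  G = r_v · r_v = 10.
Evaluating at (u, v) = (1, 5): E = 50, F = 21, G = 10.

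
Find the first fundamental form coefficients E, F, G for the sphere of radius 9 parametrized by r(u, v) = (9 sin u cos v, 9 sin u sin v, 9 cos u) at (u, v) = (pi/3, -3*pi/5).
E = 81;  F = 0;  G = 243/4

Partials: r_u = (9*cos(u)*cos(v), 9*sin(v)*cos(u), -9*sin(u)), r_v = (-9*sin(u)*sin(v), 9*sin(u)*cos(v), 0). As functions of (u, v):
  E = r_u · r_u = 81,
  F = r_u · r_v = 0,
  G = r_v · r_v = 81*sin(u)^2.
Evaluating at (u, v) = (pi/3, -3*pi/5): E = 81, F = 0, G = 243/4.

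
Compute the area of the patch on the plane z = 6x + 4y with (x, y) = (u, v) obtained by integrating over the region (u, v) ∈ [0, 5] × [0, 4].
Area = 20*sqrt(53)

Area = ∫∫ √(EG − F²) du dv with √(EG − F²) = sqrt(53). Integrating over [0, 5] × [0, 4] gives 20*sqrt(53).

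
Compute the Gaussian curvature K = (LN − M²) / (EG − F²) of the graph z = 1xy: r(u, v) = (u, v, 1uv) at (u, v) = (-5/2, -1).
K = -16/1089

Coefficients of the first fundamental form: E = v^2 + 1, F = u*v, G = u^2 + 1.
Coefficients of the second fundamental form: L = 0, M = 1/sqrt(u^2 + v^2 + 1), N = 0.
Assemble K = (LN − M²)/(EG − F²) = 1/((u^2*v^2 - (u^2 + 1)*(v^2 + 1))*(u^2 + v^2 + 1)). At (u, v) = (-5/2, -1): K = -16/1089.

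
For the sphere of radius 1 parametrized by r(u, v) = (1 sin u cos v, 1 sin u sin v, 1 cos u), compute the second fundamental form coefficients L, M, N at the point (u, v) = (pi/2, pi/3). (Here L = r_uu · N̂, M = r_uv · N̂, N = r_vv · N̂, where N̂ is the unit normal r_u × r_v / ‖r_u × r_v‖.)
L = -1;  M = 0;  N = -1

Compute the unit normal N̂(u, v) = (sin(u)^2*cos(v)/Abs(sin(u)), sin(u)^2*sin(v)/Abs(sin(u)), sin(2*u)/(2*Abs(sin(u)))), and the second partials r_uu, r_uv, r_vv. Take dot products:
  L(u, v) = r_uu · N̂ = -sin(u)/Abs(sin(u)),
  M(u, v) = r_uv · N̂ = 0,
  N(u, v) = r_vv · N̂ = -sin(u)^3/Abs(sin(u)).
Evaluating at (u, v) = (pi/2, pi/3):
  L = -1, M = 0, N = -1.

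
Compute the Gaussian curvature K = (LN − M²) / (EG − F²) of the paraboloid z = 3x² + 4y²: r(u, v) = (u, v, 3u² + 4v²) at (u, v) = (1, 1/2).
K = 48/2809

Coefficients of the first fundamental form: E = 36*u^2 + 1, F = 48*u*v, G = 64*v^2 + 1.
Coefficients of the second fundamental form: L = 6/sqrt(36*u^2 + 64*v^2 + 1), M = 0, N = 8/sqrt(36*u^2 + 64*v^2 + 1).
Assemble K = (LN − M²)/(EG − F²) = 48/(1296*u^4 + 4608*u^2*v^2 + 72*u^2 + 4096*v^4 + 128*v^2 + 1). At (u, v) = (1, 1/2): K = 48/2809.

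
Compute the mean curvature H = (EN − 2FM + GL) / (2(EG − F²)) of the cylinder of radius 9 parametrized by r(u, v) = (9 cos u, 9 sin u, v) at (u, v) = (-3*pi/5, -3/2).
H = -1/18

With E = 81, F = 0, G = 1, L = -9, M = 0, N = 0, assemble
  H = (EN − 2FM + GL) / (2(EG − F²)) = -1/18.
At (u, v) = (-3*pi/5, -3/2): H = -1/18.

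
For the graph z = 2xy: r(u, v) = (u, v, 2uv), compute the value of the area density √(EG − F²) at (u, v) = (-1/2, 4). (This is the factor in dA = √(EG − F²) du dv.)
√(EG − F²)|_{(-1/2, 4)} = sqrt(66)

E = 4*v^2 + 1, F = 4*u*v, G = 4*u^2 + 1, so EG − F² = 4*u^2 + 4*v^2 + 1. Taking the positive square root: √(EG − F²) = sqrt(4*u^2 + 4*v^2 + 1). At (u, v) = (-1/2, 4): sqrt(66).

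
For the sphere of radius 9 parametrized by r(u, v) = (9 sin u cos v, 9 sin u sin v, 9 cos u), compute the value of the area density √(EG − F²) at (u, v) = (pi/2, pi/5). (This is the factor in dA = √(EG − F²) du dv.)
√(EG − F²)|_{(pi/2, pi/5)} = 81

E = 81, F = 0, G = 81*sin(u)^2, so EG − F² = 6561*sin(u)^2. Taking the positive square root: √(EG − F²) = 81*Abs(sin(u)). At (u, v) = (pi/2, pi/5): 81.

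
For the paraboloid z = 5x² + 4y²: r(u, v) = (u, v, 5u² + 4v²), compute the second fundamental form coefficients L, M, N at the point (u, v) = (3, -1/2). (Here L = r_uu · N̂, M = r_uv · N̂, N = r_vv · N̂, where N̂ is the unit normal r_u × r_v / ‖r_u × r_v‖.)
L = 10*sqrt(917)/917;  M = 0;  N = 8*sqrt(917)/917

Compute the unit normal N̂(u, v) = (-10*u/sqrt(100*u^2 + 64*v^2 + 1), -8*v/sqrt(100*u^2 + 64*v^2 + 1), 1/sqrt(100*u^2 + 64*v^2 + 1)), and the second partials r_uu, r_uv, r_vv. Take dot products:
  L(u, v) = r_uu · N̂ = 10/sqrt(100*u^2 + 64*v^2 + 1),
  M(u, v) = r_uv · N̂ = 0,
  N(u, v) = r_vv · N̂ = 8/sqrt(100*u^2 + 64*v^2 + 1).
Evaluating at (u, v) = (3, -1/2):
  L = 10*sqrt(917)/917, M = 0, N = 8*sqrt(917)/917.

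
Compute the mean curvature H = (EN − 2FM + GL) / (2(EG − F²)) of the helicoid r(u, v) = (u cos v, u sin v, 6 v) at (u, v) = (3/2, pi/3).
H = 0

With E = 1, F = 0, G = u^2 + 36, L = 0, M = -6/sqrt(u^2 + 36), N = 0, assemble
  H = (EN − 2FM + GL) / (2(EG − F²)) = 0.
At (u, v) = (3/2, pi/3): H = 0.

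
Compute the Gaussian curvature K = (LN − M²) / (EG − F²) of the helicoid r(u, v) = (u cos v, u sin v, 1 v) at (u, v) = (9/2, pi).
K = -16/7225

Coefficients of the first fundamental form: E = 1, F = 0, G = u^2 + 1.
Coefficients of the second fundamental form: L = 0, M = -1/sqrt(u^2 + 1), N = 0.
Assemble K = (LN − M²)/(EG − F²) = -1/(u^2 + 1)^2. At (u, v) = (9/2, pi): K = -16/7225.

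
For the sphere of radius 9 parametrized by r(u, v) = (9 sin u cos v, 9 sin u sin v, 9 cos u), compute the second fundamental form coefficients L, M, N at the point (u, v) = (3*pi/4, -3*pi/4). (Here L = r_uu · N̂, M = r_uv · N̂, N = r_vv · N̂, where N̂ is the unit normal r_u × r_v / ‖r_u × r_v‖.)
L = -9;  M = 0;  N = -9/2

Compute the unit normal N̂(u, v) = (sin(u)^2*cos(v)/Abs(sin(u)), sin(u)^2*sin(v)/Abs(sin(u)), sin(2*u)/(2*Abs(sin(u)))), and the second partials r_uu, r_uv, r_vv. Take dot products:
  L(u, v) = r_uu · N̂ = -9*sin(u)/Abs(sin(u)),
  M(u, v) = r_uv · N̂ = 0,
  N(u, v) = r_vv · N̂ = -9*sin(u)^3/Abs(sin(u)).
Evaluating at (u, v) = (3*pi/4, -3*pi/4):
  L = -9, M = 0, N = -9/2.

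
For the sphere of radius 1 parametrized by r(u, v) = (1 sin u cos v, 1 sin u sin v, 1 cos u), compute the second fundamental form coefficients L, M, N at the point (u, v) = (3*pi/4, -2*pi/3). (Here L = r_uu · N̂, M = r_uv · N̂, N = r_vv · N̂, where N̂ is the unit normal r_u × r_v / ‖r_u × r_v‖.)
L = -1;  M = 0;  N = -1/2

Compute the unit normal N̂(u, v) = (sin(u)^2*cos(v)/Abs(sin(u)), sin(u)^2*sin(v)/Abs(sin(u)), sin(2*u)/(2*Abs(sin(u)))), and the second partials r_uu, r_uv, r_vv. Take dot products:
  L(u, v) = r_uu · N̂ = -sin(u)/Abs(sin(u)),
  M(u, v) = r_uv · N̂ = 0,
  N(u, v) = r_vv · N̂ = -sin(u)^3/Abs(sin(u)).
Evaluating at (u, v) = (3*pi/4, -2*pi/3):
  L = -1, M = 0, N = -1/2.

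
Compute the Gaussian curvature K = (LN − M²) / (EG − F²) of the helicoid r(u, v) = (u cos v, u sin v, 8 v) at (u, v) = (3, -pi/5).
K = -64/5329

Coefficients of the first fundamental form: E = 1, F = 0, G = u^2 + 64.
Coefficients of the second fundamental form: L = 0, M = -8/sqrt(u^2 + 64), N = 0.
Assemble K = (LN − M²)/(EG − F²) = -64/(u^2 + 64)^2. At (u, v) = (3, -pi/5): K = -64/5329.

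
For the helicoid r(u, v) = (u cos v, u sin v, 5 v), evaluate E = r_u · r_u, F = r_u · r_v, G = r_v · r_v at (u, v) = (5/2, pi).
E = 1;  F = 0;  G = 125/4

Partials: r_u = (cos(v), sin(v), 0), r_v = (-u*sin(v), u*cos(v), 5). As functions of (u, v):
  E = r_u · r_u = 1,
  F = r_u · r_v = 0,
  G = r_v · r_v = u^2 + 25.
Evaluating at (u, v) = (5/2, pi): E = 1, F = 0, G = 125/4.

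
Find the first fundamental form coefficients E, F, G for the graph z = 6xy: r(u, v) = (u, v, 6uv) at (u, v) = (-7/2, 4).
E = 577;  F = -504;  G = 442

Partials: r_u = (1, 0, 6*v), r_v = (0, 1, 6*u). As functions of (u, v):
  E = r_u · r_u = 36*v^2 + 1,
  F = r_u · r_v = 36*u*v,
  G = r_v · r_v = 36*u^2 + 1.
Evaluating at (u, v) = (-7/2, 4): E = 577, F = -504, G = 442.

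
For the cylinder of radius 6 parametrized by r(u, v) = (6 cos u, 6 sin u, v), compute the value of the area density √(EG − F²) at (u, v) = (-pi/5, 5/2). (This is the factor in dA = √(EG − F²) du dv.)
√(EG − F²)|_{(-pi/5, 5/2)} = 6

E = 36, F = 0, G = 1, so EG − F² = 36. Taking the positive square root: √(EG − F²) = 6. At (u, v) = (-pi/5, 5/2): 6.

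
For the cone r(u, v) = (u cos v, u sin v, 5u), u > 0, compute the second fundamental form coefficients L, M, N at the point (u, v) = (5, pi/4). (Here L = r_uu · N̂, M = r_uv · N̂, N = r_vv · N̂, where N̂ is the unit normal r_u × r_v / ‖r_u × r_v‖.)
L = 0;  M = 0;  N = 25*sqrt(26)/26

Compute the unit normal N̂(u, v) = (-5*sqrt(26)*u*cos(v)/(26*Abs(u)), -5*sqrt(26)*u*sin(v)/(26*Abs(u)), sqrt(26)*u/(26*Abs(u))), and the second partials r_uu, r_uv, r_vv. Take dot products:
  L(u, v) = r_uu · N̂ = 0,
  M(u, v) = r_uv · N̂ = 0,
  N(u, v) = r_vv · N̂ = 5*sqrt(26)*u^2/(26*Abs(u)).
Evaluating at (u, v) = (5, pi/4):
  L = 0, M = 0, N = 25*sqrt(26)/26.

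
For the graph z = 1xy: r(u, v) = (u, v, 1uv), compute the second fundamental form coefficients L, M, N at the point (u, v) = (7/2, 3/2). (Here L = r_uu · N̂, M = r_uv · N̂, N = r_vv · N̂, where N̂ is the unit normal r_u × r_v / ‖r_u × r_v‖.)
L = 0;  M = sqrt(62)/31;  N = 0

Compute the unit normal N̂(u, v) = (-v/sqrt(u^2 + v^2 + 1), -u/sqrt(u^2 + v^2 + 1), 1/sqrt(u^2 + v^2 + 1)), and the second partials r_uu, r_uv, r_vv. Take dot products:
  L(u, v) = r_uu · N̂ = 0,
  M(u, v) = r_uv · N̂ = 1/sqrt(u^2 + v^2 + 1),
  N(u, v) = r_vv · N̂ = 0.
Evaluating at (u, v) = (7/2, 3/2):
  L = 0, M = sqrt(62)/31, N = 0.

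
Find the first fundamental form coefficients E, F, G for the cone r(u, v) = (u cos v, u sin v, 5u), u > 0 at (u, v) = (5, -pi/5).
E = 26;  F = 0;  G = 25

Partials: r_u = (cos(v), sin(v), 5), r_v = (-u*sin(v), u*cos(v), 0). As functions of (u, v):
  E = r_u · r_u = 26,
  F = r_u · r_v = 0,
  G = r_v · r_v = u^2.
Evaluating at (u, v) = (5, -pi/5): E = 26, F = 0, G = 25.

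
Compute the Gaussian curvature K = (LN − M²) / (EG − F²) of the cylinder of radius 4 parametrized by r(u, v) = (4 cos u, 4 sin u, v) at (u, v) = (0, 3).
K = 0

Coefficients of the first fundamental form: E = 16, F = 0, G = 1.
Coefficients of the second fundamental form: L = -4, M = 0, N = 0.
Assemble K = (LN − M²)/(EG − F²) = 0. At (u, v) = (0, 3): K = 0.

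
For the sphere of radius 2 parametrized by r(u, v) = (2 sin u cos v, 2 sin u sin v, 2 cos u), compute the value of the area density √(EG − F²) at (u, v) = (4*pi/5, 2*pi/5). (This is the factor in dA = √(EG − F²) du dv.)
√(EG − F²)|_{(4*pi/5, 2*pi/5)} = sqrt(10 - 2*sqrt(5))

E = 4, F = 0, G = 4*sin(u)^2, so EG − F² = 16*sin(u)^2. Taking the positive square root: √(EG − F²) = 4*Abs(sin(u)). At (u, v) = (4*pi/5, 2*pi/5): sqrt(10 - 2*sqrt(5)).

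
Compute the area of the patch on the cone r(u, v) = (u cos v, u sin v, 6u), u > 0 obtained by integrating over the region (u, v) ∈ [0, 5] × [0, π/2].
Area = 25*sqrt(37)*pi/4

Area = ∫∫ √(EG − F²) du dv with √(EG − F²) = sqrt(37)*Abs(u). Integrating over [0, 5] × [0, π/2] gives 25*sqrt(37)*pi/4.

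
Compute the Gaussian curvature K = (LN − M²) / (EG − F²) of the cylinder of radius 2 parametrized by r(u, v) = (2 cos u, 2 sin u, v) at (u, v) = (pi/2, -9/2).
K = 0

Coefficients of the first fundamental form: E = 4, F = 0, G = 1.
Coefficients of the second fundamental form: L = -2, M = 0, N = 0.
Assemble K = (LN − M²)/(EG − F²) = 0. At (u, v) = (pi/2, -9/2): K = 0.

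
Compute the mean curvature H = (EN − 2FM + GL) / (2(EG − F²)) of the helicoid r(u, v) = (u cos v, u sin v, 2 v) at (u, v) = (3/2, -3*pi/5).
H = 0

With E = 1, F = 0, G = u^2 + 4, L = 0, M = -2/sqrt(u^2 + 4), N = 0, assemble
  H = (EN − 2FM + GL) / (2(EG − F²)) = 0.
At (u, v) = (3/2, -3*pi/5): H = 0.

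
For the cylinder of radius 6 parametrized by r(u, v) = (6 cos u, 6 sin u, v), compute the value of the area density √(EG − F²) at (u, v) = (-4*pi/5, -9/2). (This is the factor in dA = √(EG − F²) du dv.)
√(EG − F²)|_{(-4*pi/5, -9/2)} = 6

E = 36, F = 0, G = 1, so EG − F² = 36. Taking the positive square root: √(EG − F²) = 6. At (u, v) = (-4*pi/5, -9/2): 6.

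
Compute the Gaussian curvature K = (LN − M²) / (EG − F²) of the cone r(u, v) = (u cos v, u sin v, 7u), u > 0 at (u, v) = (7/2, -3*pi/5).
K = 0

Coefficients of the first fundamental form: E = 50, F = 0, G = u^2.
Coefficients of the second fundamental form: L = 0, M = 0, N = 7*sqrt(2)*u^2/(10*Abs(u)).
Assemble K = (LN − M²)/(EG − F²) = 0. At (u, v) = (7/2, -3*pi/5): K = 0.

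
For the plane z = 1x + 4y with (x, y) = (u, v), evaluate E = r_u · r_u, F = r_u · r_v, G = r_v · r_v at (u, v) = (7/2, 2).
E = 2;  F = 4;  G = 17

Partials: r_u = (1, 0, 1), r_v = (0, 1, 4). As functions of (u, v):
  E = r_u · r_u = 2,
  F = r_u · r_v = 4,
  G = r_v · r_v = 17.
Evaluating at (u, v) = (7/2, 2): E = 2, F = 4, G = 17.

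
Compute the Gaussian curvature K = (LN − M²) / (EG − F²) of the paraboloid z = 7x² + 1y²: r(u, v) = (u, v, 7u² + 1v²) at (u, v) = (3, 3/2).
K = 7/786769

Coefficients of the first fundamental form: E = 196*u^2 + 1, F = 28*u*v, G = 4*v^2 + 1.
Coefficients of the second fundamental form: L = 14/sqrt(196*u^2 + 4*v^2 + 1), M = 0, N = 2/sqrt(196*u^2 + 4*v^2 + 1).
Assemble K = (LN − M²)/(EG − F²) = 28/(38416*u^4 + 1568*u^2*v^2 + 392*u^2 + 16*v^4 + 8*v^2 + 1). At (u, v) = (3, 3/2): K = 7/786769.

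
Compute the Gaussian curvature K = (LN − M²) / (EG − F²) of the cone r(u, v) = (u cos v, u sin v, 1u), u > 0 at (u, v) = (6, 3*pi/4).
K = 0

Coefficients of the first fundamental form: E = 2, F = 0, G = u^2.
Coefficients of the second fundamental form: L = 0, M = 0, N = sqrt(2)*u^2/(2*Abs(u)).
Assemble K = (LN − M²)/(EG − F²) = 0. At (u, v) = (6, 3*pi/4): K = 0.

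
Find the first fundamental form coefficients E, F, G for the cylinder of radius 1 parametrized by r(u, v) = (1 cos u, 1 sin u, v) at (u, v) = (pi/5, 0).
E = 1;  F = 0;  G = 1

Partials: r_u = (-sin(u), cos(u), 0), r_v = (0, 0, 1). As functions of (u, v):
  E = r_u · r_u = 1,
  F = r_u · r_v = 0,
  G = r_v · r_v = 1.
Evaluating at (u, v) = (pi/5, 0): E = 1, F = 0, G = 1.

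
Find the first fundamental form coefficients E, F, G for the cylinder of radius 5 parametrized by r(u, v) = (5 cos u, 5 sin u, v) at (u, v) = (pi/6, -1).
E = 25;  F = 0;  G = 1

Partials: r_u = (-5*sin(u), 5*cos(u), 0), r_v = (0, 0, 1). As functions of (u, v):
  E = r_u · r_u = 25,
  F = r_u · r_v = 0,
  G = r_v · r_v = 1.
Evaluating at (u, v) = (pi/6, -1): E = 25, F = 0, G = 1.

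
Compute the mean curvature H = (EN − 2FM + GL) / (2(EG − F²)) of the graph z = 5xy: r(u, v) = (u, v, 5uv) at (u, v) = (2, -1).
H = 125*sqrt(14)/2646

With E = 25*v^2 + 1, F = 25*u*v, G = 25*u^2 + 1, L = 0, M = 5/sqrt(25*u^2 + 25*v^2 + 1), N = 0, assemble
  H = (EN − 2FM + GL) / (2(EG − F²)) = -125*u*v/(25*u^2 + 25*v^2 + 1)^(3/2).
At (u, v) = (2, -1): H = 125*sqrt(14)/2646.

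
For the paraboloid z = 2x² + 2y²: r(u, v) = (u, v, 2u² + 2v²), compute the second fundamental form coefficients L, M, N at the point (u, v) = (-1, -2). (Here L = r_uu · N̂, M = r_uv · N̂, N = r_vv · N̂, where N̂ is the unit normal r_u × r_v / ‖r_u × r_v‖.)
L = 4/9;  M = 0;  N = 4/9

Compute the unit normal N̂(u, v) = (-4*u/sqrt(16*u^2 + 16*v^2 + 1), -4*v/sqrt(16*u^2 + 16*v^2 + 1), 1/sqrt(16*u^2 + 16*v^2 + 1)), and the second partials r_uu, r_uv, r_vv. Take dot products:
  L(u, v) = r_uu · N̂ = 4/sqrt(16*u^2 + 16*v^2 + 1),
  M(u, v) = r_uv · N̂ = 0,
  N(u, v) = r_vv · N̂ = 4/sqrt(16*u^2 + 16*v^2 + 1).
Evaluating at (u, v) = (-1, -2):
  L = 4/9, M = 0, N = 4/9.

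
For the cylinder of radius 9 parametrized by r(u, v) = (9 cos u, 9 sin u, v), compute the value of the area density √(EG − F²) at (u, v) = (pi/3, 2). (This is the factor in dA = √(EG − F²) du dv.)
√(EG − F²)|_{(pi/3, 2)} = 9

E = 81, F = 0, G = 1, so EG − F² = 81. Taking the positive square root: √(EG − F²) = 9. At (u, v) = (pi/3, 2): 9.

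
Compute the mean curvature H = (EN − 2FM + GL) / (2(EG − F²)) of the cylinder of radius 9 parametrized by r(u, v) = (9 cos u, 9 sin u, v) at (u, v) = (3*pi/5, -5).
H = -1/18

With E = 81, F = 0, G = 1, L = -9, M = 0, N = 0, assemble
  H = (EN − 2FM + GL) / (2(EG − F²)) = -1/18.
At (u, v) = (3*pi/5, -5): H = -1/18.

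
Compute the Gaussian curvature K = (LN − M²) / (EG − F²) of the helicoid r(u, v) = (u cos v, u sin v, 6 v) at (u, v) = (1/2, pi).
K = -576/21025

Coefficients of the first fundamental form: E = 1, F = 0, G = u^2 + 36.
Coefficients of the second fundamental form: L = 0, M = -6/sqrt(u^2 + 36), N = 0.
Assemble K = (LN − M²)/(EG − F²) = -36/(u^2 + 36)^2. At (u, v) = (1/2, pi): K = -576/21025.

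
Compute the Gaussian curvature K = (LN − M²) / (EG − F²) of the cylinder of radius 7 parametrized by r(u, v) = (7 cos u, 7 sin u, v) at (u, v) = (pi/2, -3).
K = 0

Coefficients of the first fundamental form: E = 49, F = 0, G = 1.
Coefficients of the second fundamental form: L = -7, M = 0, N = 0.
Assemble K = (LN − M²)/(EG − F²) = 0. At (u, v) = (pi/2, -3): K = 0.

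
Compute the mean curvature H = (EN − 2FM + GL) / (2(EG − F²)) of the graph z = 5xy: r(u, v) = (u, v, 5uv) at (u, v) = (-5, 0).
H = 0

With E = 25*v^2 + 1, F = 25*u*v, G = 25*u^2 + 1, L = 0, M = 5/sqrt(25*u^2 + 25*v^2 + 1), N = 0, assemble
  H = (EN − 2FM + GL) / (2(EG − F²)) = -125*u*v/(25*u^2 + 25*v^2 + 1)^(3/2).
At (u, v) = (-5, 0): H = 0.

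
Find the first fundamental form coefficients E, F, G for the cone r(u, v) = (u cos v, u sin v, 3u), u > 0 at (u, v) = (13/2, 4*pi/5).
E = 10;  F = 0;  G = 169/4

Partials: r_u = (cos(v), sin(v), 3), r_v = (-u*sin(v), u*cos(v), 0). As functions of (u, v):
  E = r_u · r_u = 10,
  F = r_u · r_v = 0,
  G = r_v · r_v = u^2.
Evaluating at (u, v) = (13/2, 4*pi/5): E = 10, F = 0, G = 169/4.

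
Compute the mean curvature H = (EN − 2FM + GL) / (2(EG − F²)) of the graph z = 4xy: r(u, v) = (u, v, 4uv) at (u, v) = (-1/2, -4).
H = -128*sqrt(29)/22707

With E = 16*v^2 + 1, F = 16*u*v, G = 16*u^2 + 1, L = 0, M = 4/sqrt(16*u^2 + 16*v^2 + 1), N = 0, assemble
  H = (EN − 2FM + GL) / (2(EG − F²)) = -64*u*v/(16*u^2 + 16*v^2 + 1)^(3/2).
At (u, v) = (-1/2, -4): H = -128*sqrt(29)/22707.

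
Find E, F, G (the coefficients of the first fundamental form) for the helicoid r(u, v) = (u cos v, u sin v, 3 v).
E = 1;  F = 0;  G = u^2 + 9

Compute partials: r_u = (cos(v), sin(v), 0), r_v = (-u*sin(v), u*cos(v), 3). Then
  E = r_u · r_u = 1,
  F = r_u · r_v = 0,
  G = r_v · r_v = u^2 + 9.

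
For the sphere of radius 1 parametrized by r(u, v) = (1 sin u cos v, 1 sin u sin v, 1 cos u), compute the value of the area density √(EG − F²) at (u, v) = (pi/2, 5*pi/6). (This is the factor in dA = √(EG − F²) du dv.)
√(EG − F²)|_{(pi/2, 5*pi/6)} = 1

E = 1, F = 0, G = sin(u)^2, so EG − F² = sin(u)^2. Taking the positive square root: √(EG − F²) = Abs(sin(u)). At (u, v) = (pi/2, 5*pi/6): 1.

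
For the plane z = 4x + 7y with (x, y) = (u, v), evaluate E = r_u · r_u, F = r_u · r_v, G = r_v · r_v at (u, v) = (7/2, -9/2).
E = 17;  F = 28;  G = 50

Partials: r_u = (1, 0, 4), r_v = (0, 1, 7). As functions of (u, v):
  E = r_u · r_u = 17,
  F = r_u · r_v = 28,
  G = r_v · r_v = 50.
Evaluating at (u, v) = (7/2, -9/2): E = 17, F = 28, G = 50.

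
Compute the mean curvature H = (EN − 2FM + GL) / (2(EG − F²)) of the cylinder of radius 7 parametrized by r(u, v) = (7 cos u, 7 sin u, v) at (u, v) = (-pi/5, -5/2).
H = -1/14

With E = 49, F = 0, G = 1, L = -7, M = 0, N = 0, assemble
  H = (EN − 2FM + GL) / (2(EG − F²)) = -1/14.
At (u, v) = (-pi/5, -5/2): H = -1/14.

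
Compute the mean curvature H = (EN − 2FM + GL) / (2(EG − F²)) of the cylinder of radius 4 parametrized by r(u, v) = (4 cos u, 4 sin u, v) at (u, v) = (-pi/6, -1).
H = -1/8

With E = 16, F = 0, G = 1, L = -4, M = 0, N = 0, assemble
  H = (EN − 2FM + GL) / (2(EG − F²)) = -1/8.
At (u, v) = (-pi/6, -1): H = -1/8.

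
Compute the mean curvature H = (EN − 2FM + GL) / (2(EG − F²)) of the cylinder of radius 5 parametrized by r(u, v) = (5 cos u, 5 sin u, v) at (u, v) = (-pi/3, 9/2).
H = -1/10

With E = 25, F = 0, G = 1, L = -5, M = 0, N = 0, assemble
  H = (EN − 2FM + GL) / (2(EG − F²)) = -1/10.
At (u, v) = (-pi/3, 9/2): H = -1/10.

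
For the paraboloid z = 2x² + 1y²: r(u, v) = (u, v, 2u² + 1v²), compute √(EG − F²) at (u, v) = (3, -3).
√(EG − F²)|_{(3, -3)} = sqrt(181)

E = 16*u^2 + 1, F = 8*u*v, G = 4*v^2 + 1; EG − F² = 16*u^2 + 4*v^2 + 1; √(EG − F²) = sqrt(16*u^2 + 4*v^2 + 1). At the given point: sqrt(181).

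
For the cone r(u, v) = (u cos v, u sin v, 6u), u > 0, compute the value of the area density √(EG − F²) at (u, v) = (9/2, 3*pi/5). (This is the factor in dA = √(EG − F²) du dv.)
√(EG − F²)|_{(9/2, 3*pi/5)} = 9*sqrt(37)/2

E = 37, F = 0, G = u^2, so EG − F² = 37*u^2. Taking the positive square root: √(EG − F²) = sqrt(37)*Abs(u). At (u, v) = (9/2, 3*pi/5): 9*sqrt(37)/2.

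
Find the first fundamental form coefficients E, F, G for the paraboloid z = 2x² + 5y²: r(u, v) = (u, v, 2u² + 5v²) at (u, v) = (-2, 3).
E = 65;  F = -240;  G = 901

Partials: r_u = (1, 0, 4*u), r_v = (0, 1, 10*v). As functions of (u, v):
  E = r_u · r_u = 16*u^2 + 1,
  F = r_u · r_v = 40*u*v,
  G = r_v · r_v = 100*v^2 + 1.
Evaluating at (u, v) = (-2, 3): E = 65, F = -240, G = 901.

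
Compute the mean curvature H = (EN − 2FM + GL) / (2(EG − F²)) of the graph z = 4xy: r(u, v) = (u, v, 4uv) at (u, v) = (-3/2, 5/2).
H = 240*sqrt(137)/18769

With E = 16*v^2 + 1, F = 16*u*v, G = 16*u^2 + 1, L = 0, M = 4/sqrt(16*u^2 + 16*v^2 + 1), N = 0, assemble
  H = (EN − 2FM + GL) / (2(EG − F²)) = -64*u*v/(16*u^2 + 16*v^2 + 1)^(3/2).
At (u, v) = (-3/2, 5/2): H = 240*sqrt(137)/18769.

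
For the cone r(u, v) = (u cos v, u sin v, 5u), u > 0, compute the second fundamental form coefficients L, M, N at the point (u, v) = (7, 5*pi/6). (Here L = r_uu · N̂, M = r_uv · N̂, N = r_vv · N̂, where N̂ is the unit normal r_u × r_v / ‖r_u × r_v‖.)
L = 0;  M = 0;  N = 35*sqrt(26)/26

Compute the unit normal N̂(u, v) = (-5*sqrt(26)*u*cos(v)/(26*Abs(u)), -5*sqrt(26)*u*sin(v)/(26*Abs(u)), sqrt(26)*u/(26*Abs(u))), and the second partials r_uu, r_uv, r_vv. Take dot products:
  L(u, v) = r_uu · N̂ = 0,
  M(u, v) = r_uv · N̂ = 0,
  N(u, v) = r_vv · N̂ = 5*sqrt(26)*u^2/(26*Abs(u)).
Evaluating at (u, v) = (7, 5*pi/6):
  L = 0, M = 0, N = 35*sqrt(26)/26.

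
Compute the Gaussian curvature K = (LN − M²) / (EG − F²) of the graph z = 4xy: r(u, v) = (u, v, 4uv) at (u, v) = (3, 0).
K = -16/21025

Coefficients of the first fundamental form: E = 16*v^2 + 1, F = 16*u*v, G = 16*u^2 + 1.
Coefficients of the second fundamental form: L = 0, M = 4/sqrt(16*u^2 + 16*v^2 + 1), N = 0.
Assemble K = (LN − M²)/(EG − F²) = -16/(256*u^4 + 512*u^2*v^2 + 32*u^2 + 256*v^4 + 32*v^2 + 1). At (u, v) = (3, 0): K = -16/21025.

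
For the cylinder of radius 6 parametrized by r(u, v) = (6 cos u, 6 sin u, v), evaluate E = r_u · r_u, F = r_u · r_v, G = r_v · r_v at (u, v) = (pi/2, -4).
E = 36;  F = 0;  G = 1

Partials: r_u = (-6*sin(u), 6*cos(u), 0), r_v = (0, 0, 1). As functions of (u, v):
  E = r_u · r_u = 36,
  F = r_u · r_v = 0,
  G = r_v · r_v = 1.
Evaluating at (u, v) = (pi/2, -4): E = 36, F = 0, G = 1.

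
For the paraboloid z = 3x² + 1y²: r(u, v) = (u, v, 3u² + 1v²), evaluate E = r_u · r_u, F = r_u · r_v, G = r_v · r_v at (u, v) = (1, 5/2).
E = 37;  F = 30;  G = 26

Partials: r_u = (1, 0, 6*u), r_v = (0, 1, 2*v). As functions of (u, v):
  E = r_u · r_u = 36*u^2 + 1,
  F = r_u · r_v = 12*u*v,
  G = r_v · r_v = 4*v^2 + 1.
Evaluating at (u, v) = (1, 5/2): E = 37, F = 30, G = 26.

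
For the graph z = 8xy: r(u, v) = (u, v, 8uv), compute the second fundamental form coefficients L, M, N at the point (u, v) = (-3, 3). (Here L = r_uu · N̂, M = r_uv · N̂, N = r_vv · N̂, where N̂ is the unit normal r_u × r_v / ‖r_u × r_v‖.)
L = 0;  M = 8*sqrt(1153)/1153;  N = 0

Compute the unit normal N̂(u, v) = (-8*v/sqrt(64*u^2 + 64*v^2 + 1), -8*u/sqrt(64*u^2 + 64*v^2 + 1), 1/sqrt(64*u^2 + 64*v^2 + 1)), and the second partials r_uu, r_uv, r_vv. Take dot products:
  L(u, v) = r_uu · N̂ = 0,
  M(u, v) = r_uv · N̂ = 8/sqrt(64*u^2 + 64*v^2 + 1),
  N(u, v) = r_vv · N̂ = 0.
Evaluating at (u, v) = (-3, 3):
  L = 0, M = 8*sqrt(1153)/1153, N = 0.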